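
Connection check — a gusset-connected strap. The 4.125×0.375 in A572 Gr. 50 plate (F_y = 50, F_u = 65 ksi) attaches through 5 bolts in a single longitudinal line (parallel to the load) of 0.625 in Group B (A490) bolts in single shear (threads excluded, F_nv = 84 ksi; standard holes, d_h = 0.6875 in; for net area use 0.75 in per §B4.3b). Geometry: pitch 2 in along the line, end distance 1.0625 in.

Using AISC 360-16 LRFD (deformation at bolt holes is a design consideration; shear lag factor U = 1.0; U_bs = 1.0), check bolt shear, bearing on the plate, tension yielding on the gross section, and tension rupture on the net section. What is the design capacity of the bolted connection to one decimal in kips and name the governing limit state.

61.7 kips (net-section rupture governs)

Bolt shear: A_b = π(0.625)²/4 = 0.3068 in². φR_n = 0.75 × 84 × 0.3068 × 5 × 1 = 96.6 kips.
Bearing (0.375 in plate, F_u = 65 ksi): end bolts L_c = 1.0625 − 0.6875/2 = 0.71875, R_n = min(1.2×0.71875×0.375×65, 2.4×0.625×0.375×65) = 21.023 kips/bolt; interior L_c = 2 − 0.6875 = 1.3125, R_n = 36.563 kips/bolt. φR_n = 0.75 × (1×21.023 + 4×36.563) = 125.5 kips.
Tension yield (gross): A_g = 4.125×0.375 = 1.5469 in². φR_n = 0.90 × 50 × 1.5469 = 69.6 kips.
Tension rupture (net): A_n = (4.125 − 1×0.75)×0.375 = 1.2656 in² (U = 1.0, A_e = A_n). φR_n = 0.75 × 65 × 1.2656 = 61.7 kips.
Governing: min(96.6, 125.5, 69.6, 61.7) = 61.7 kips → net-section rupture.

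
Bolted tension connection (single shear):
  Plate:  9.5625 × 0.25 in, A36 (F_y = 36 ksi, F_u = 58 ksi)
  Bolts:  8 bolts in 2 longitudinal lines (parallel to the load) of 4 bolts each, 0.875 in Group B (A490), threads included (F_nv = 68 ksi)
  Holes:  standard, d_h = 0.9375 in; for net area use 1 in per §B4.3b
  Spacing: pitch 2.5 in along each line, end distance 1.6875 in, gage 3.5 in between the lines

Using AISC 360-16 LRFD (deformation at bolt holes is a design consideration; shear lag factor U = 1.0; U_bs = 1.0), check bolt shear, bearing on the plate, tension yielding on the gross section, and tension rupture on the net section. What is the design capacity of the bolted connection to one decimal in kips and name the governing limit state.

Bolt shear: A_b = π(0.875)²/4 = 0.60132 in². φR_n = 0.75 × 68 × 0.60132 × 8 × 1 = 245.3 kips.
Bearing (0.25 in plate, F_u = 58 ksi): end bolts L_c = 1.6875 − 0.9375/2 = 1.21875, R_n = min(1.2×1.21875×0.25×58, 2.4×0.875×0.25×58) = 21.206 kips/bolt; interior L_c = 2.5 − 0.9375 = 1.5625, R_n = 27.188 kips/bolt. φR_n = 0.75 × (2×21.206 + 6×27.188) = 154.2 kips.
Tension yield (gross): A_g = 9.5625×0.25 = 2.3906 in². φR_n = 0.90 × 36 × 2.3906 = 77.5 kips.
Tension rupture (net): A_n = (9.5625 − 2×1)×0.25 = 1.8906 in² (U = 1.0, A_e = A_n). φR_n = 0.75 × 58 × 1.8906 = 82.2 kips.
Governing: min(245.3, 154.2, 77.5, 82.2) = 77.5 kips → gross-section yield.

77.5 kips (gross-section yield governs)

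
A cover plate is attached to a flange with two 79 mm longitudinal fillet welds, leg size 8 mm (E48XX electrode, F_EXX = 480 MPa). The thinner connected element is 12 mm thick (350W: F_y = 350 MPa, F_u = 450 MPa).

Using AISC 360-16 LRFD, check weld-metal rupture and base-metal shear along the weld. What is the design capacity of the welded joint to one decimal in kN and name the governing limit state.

Weld metal: throat = 0.707×8 = 5.656 mm, L = 2×79 = 158 mm. φR_n = 0.75 × 0.6 × 480 × 5.656 × 158 = 193.0 kN.
Base metal shear (12 mm plate): yield φR_n = 1.0×0.6×350×12×158 = 398.2 kN; rupture φR_n = 0.75×0.6×450×12×158 = 383.9 kN; take 383.9 kN (rupture).
Governing: min(193.0, 383.9) = 193.0 kN → weld metal.

193.0 kN (weld metal governs)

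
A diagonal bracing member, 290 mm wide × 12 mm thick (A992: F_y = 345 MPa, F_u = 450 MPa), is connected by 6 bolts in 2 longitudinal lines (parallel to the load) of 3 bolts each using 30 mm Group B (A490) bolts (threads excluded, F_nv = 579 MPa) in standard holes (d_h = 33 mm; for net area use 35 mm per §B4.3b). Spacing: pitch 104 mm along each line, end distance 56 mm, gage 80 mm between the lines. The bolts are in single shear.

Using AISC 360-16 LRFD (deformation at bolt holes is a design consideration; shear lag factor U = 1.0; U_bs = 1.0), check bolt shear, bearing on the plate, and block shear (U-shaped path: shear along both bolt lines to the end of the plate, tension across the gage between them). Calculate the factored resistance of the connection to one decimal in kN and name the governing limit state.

1040.0 kN (block shear governs)

Bolt shear: A_b = π(30)²/4 = 706.86 mm². φR_n = 0.75 × 579 × 706.86 × 6 × 1 = 1841.7 kN.
Bearing (12 mm plate, F_u = 450 MPa): end bolts L_c = 56 − 33/2 = 39.5, R_n = min(1.2×39.5×12×450, 2.4×30×12×450) = 255.96 kN/bolt; interior L_c = 104 − 33 = 71, R_n = 388.8 kN/bolt. φR_n = 0.75 × (2×255.96 + 4×388.8) = 1550.3 kN.
Block shear: shear path 2×[56+2×104] = 2×264 mm, A_gv = 6336, A_nv = 2×(264 − 2.5×35)×12 = 4236 mm²; tension across gage: (80 − 1×35)×12 = 540 mm². R_n = min(0.6×450×4236, 0.6×345×6336) + 1.0×450×540 = min(1143.7, 1311.6) + 243 = 1386.7 kN. φR_n = 0.75 × 1386.7 = 1040.0 kN.
Governing: min(1841.7, 1550.3, 1040.0) = 1040.0 kN → block shear.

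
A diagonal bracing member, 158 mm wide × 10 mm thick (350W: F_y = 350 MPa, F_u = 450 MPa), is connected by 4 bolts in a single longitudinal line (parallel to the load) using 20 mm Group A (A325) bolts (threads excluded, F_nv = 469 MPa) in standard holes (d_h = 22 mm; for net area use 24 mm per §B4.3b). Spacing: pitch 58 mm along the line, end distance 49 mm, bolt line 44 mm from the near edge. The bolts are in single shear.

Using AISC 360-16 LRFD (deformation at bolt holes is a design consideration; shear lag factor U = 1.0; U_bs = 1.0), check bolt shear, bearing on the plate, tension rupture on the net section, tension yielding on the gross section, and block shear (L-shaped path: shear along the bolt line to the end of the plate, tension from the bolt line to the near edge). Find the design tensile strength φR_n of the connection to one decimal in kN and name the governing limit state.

389.5 kN (block shear governs)

Bolt shear: A_b = π(20)²/4 = 314.16 mm². φR_n = 0.75 × 469 × 314.16 × 4 × 1 = 442.0 kN.
Bearing (10 mm plate, F_u = 450 MPa): end bolts L_c = 49 − 22/2 = 38, R_n = min(1.2×38×10×450, 2.4×20×10×450) = 205.2 kN/bolt; interior L_c = 58 − 22 = 36, R_n = 194.4 kN/bolt. φR_n = 0.75 × (1×205.2 + 3×194.4) = 591.3 kN.
Tension rupture (net): A_n = (158 − 1×24)×10 = 1340 mm² (U = 1.0, A_e = A_n). φR_n = 0.75 × 450 × 1340 = 452.3 kN.
Tension yield (gross): A_g = 158×10 = 1580 mm². φR_n = 0.90 × 350 × 1580 = 497.7 kN.
Block shear: shear path 1×[49+3×58] = 1×223 mm, A_gv = 2230, A_nv = 1×(223 − 3.5×24)×10 = 1390 mm²; tension to near edge: (44 − 0.5×24)×10 = 320 mm². R_n = min(0.6×450×1390, 0.6×350×2230) + 1.0×450×320 = min(375.3, 468.3) + 144 = 519.3 kN. φR_n = 0.75 × 519.3 = 389.5 kN.
Governing: min(442.0, 591.3, 452.3, 497.7, 389.5) = 389.5 kN → block shear.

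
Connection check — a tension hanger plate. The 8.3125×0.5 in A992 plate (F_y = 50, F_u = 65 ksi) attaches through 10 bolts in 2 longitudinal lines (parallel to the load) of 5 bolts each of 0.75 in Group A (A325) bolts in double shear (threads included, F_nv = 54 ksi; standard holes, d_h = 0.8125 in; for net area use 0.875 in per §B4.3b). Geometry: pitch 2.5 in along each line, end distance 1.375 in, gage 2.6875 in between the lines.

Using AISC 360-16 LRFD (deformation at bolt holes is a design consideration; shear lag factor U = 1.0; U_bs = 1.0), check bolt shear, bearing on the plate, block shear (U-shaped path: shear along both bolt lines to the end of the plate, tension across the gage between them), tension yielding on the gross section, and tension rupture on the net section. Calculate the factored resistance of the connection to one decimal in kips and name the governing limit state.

Bolt shear: A_b = π(0.75)²/4 = 0.44179 in². φR_n = 0.75 × 54 × 0.44179 × 10 × 2 = 357.8 kips.
Bearing (0.5 in plate, F_u = 65 ksi): end bolts L_c = 1.375 − 0.8125/2 = 0.96875, R_n = min(1.2×0.96875×0.5×65, 2.4×0.75×0.5×65) = 37.781 kips/bolt; interior L_c = 2.5 − 0.8125 = 1.6875, R_n = 58.5 kips/bolt. φR_n = 0.75 × (2×37.781 + 8×58.5) = 407.7 kips.
Block shear: shear path 2×[1.375+4×2.5] = 2×11.375 in, A_gv = 11.375, A_nv = 2×(11.375 − 4.5×0.875)×0.5 = 7.4375 in²; tension across gage: (2.6875 − 1×0.875)×0.5 = 0.90625 in². R_n = min(0.6×65×7.4375, 0.6×50×11.375) + 1.0×65×0.90625 = min(290.06, 341.25) + 58.906 = 348.97 kips. φR_n = 0.75 × 348.97 = 261.7 kips.
Tension yield (gross): A_g = 8.3125×0.5 = 4.1563 in². φR_n = 0.90 × 50 × 4.1563 = 187.0 kips.
Tension rupture (net): A_n = (8.3125 − 2×0.875)×0.5 = 3.2813 in² (U = 1.0, A_e = A_n). φR_n = 0.75 × 65 × 3.2813 = 160.0 kips.
Governing: min(357.8, 407.7, 261.7, 187.0, 160.0) = 160.0 kips → net-section rupture.

160.0 kips (net-section rupture governs)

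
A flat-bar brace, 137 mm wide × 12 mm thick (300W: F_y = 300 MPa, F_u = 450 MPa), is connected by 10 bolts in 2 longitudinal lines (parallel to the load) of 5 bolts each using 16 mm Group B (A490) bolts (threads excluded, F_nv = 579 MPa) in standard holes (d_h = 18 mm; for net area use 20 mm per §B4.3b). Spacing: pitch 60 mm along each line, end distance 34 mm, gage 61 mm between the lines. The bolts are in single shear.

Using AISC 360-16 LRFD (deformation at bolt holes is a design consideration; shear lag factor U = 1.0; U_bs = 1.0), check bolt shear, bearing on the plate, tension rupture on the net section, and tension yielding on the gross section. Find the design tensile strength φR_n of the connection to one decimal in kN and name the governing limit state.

392.9 kN (net-section rupture governs)

Bolt shear: A_b = π(16)²/4 = 201.06 mm². φR_n = 0.75 × 579 × 201.06 × 10 × 1 = 873.1 kN.
Bearing (12 mm plate, F_u = 450 MPa): end bolts L_c = 34 − 18/2 = 25, R_n = min(1.2×25×12×450, 2.4×16×12×450) = 162 kN/bolt; interior L_c = 60 − 18 = 42, R_n = 207.36 kN/bolt. φR_n = 0.75 × (2×162 + 8×207.36) = 1487.2 kN.
Tension rupture (net): A_n = (137 − 2×20)×12 = 1164 mm² (U = 1.0, A_e = A_n). φR_n = 0.75 × 450 × 1164 = 392.9 kN.
Tension yield (gross): A_g = 137×12 = 1644 mm². φR_n = 0.90 × 300 × 1644 = 443.9 kN.
Governing: min(873.1, 1487.2, 392.9, 443.9) = 392.9 kN → net-section rupture.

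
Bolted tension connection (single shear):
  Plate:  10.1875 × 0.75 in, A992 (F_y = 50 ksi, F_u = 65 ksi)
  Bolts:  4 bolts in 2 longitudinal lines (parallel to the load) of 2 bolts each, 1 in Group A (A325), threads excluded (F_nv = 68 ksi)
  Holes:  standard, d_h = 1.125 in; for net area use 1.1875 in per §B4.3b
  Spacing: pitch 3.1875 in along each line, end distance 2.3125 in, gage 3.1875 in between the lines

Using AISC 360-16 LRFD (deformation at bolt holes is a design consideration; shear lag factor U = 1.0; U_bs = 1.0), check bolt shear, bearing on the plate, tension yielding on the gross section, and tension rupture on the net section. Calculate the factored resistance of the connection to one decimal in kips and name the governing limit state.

Bolt shear: A_b = π(1)²/4 = 0.7854 in². φR_n = 0.75 × 68 × 0.7854 × 4 × 1 = 160.2 kips.
Bearing (0.75 in plate, F_u = 65 ksi): end bolts L_c = 2.3125 − 1.125/2 = 1.75, R_n = min(1.2×1.75×0.75×65, 2.4×1×0.75×65) = 102.38 kips/bolt; interior L_c = 3.1875 − 1.125 = 2.0625, R_n = 117 kips/bolt. φR_n = 0.75 × (2×102.38 + 2×117) = 329.1 kips.
Tension yield (gross): A_g = 10.1875×0.75 = 7.6406 in². φR_n = 0.90 × 50 × 7.6406 = 343.8 kips.
Tension rupture (net): A_n = (10.1875 − 2×1.1875)×0.75 = 5.8594 in² (U = 1.0, A_e = A_n). φR_n = 0.75 × 65 × 5.8594 = 285.6 kips.
Governing: min(160.2, 329.1, 343.8, 285.6) = 160.2 kips → bolt shear.

160.2 kips (bolt shear governs)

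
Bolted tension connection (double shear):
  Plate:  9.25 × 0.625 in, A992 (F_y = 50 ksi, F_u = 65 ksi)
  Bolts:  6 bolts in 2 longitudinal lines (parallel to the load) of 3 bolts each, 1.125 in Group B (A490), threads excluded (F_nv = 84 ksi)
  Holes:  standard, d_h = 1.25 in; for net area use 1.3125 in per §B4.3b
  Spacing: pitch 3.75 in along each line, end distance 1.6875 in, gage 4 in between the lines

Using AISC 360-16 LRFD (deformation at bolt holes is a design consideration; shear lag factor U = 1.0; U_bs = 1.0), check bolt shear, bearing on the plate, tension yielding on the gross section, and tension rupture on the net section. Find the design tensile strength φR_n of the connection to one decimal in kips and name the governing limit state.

201.9 kips (net-section rupture governs)

Bolt shear: A_b = π(1.125)²/4 = 0.99402 in². φR_n = 0.75 × 84 × 0.99402 × 6 × 2 = 751.5 kips.
Bearing (0.625 in plate, F_u = 65 ksi): end bolts L_c = 1.6875 − 1.25/2 = 1.0625, R_n = min(1.2×1.0625×0.625×65, 2.4×1.125×0.625×65) = 51.797 kips/bolt; interior L_c = 3.75 − 1.25 = 2.5, R_n = 109.69 kips/bolt. φR_n = 0.75 × (2×51.797 + 4×109.69) = 406.8 kips.
Tension yield (gross): A_g = 9.25×0.625 = 5.7813 in². φR_n = 0.90 × 50 × 5.7813 = 260.2 kips.
Tension rupture (net): A_n = (9.25 − 2×1.3125)×0.625 = 4.1406 in² (U = 1.0, A_e = A_n). φR_n = 0.75 × 65 × 4.1406 = 201.9 kips.
Governing: min(751.5, 406.8, 260.2, 201.9) = 201.9 kips → net-section rupture.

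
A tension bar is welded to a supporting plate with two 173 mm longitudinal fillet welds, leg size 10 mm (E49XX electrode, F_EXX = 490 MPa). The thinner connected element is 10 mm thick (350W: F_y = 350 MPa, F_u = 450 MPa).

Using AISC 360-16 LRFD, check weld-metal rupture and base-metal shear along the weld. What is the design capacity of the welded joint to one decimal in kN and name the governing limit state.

539.4 kN (weld metal governs)

Weld metal: throat = 0.707×10 = 7.07 mm, L = 2×173 = 346 mm. φR_n = 0.75 × 0.6 × 490 × 7.07 × 346 = 539.4 kN.
Base metal shear (10 mm plate): yield φR_n = 1.0×0.6×350×10×346 = 726.6 kN; rupture φR_n = 0.75×0.6×450×10×346 = 700.7 kN; take 700.7 kN (rupture).
Governing: min(539.4, 700.7) = 539.4 kN → weld metal.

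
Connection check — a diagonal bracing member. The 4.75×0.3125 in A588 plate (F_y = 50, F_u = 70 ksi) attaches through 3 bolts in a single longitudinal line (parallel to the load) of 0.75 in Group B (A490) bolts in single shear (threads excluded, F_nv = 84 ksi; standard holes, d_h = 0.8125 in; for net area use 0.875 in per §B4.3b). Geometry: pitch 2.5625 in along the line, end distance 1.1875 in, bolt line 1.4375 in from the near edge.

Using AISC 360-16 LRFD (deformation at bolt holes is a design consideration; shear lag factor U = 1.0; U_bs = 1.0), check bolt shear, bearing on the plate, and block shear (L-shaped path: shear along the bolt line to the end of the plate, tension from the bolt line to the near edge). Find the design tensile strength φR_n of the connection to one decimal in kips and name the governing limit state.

Bolt shear: A_b = π(0.75)²/4 = 0.44179 in². φR_n = 0.75 × 84 × 0.44179 × 3 × 1 = 83.5 kips.
Bearing (0.3125 in plate, F_u = 70 ksi): end bolts L_c = 1.1875 − 0.8125/2 = 0.78125, R_n = min(1.2×0.78125×0.3125×70, 2.4×0.75×0.3125×70) = 20.508 kips/bolt; interior L_c = 2.5625 − 0.8125 = 1.75, R_n = 39.375 kips/bolt. φR_n = 0.75 × (1×20.508 + 2×39.375) = 74.4 kips.
Block shear: shear path 1×[1.1875+2×2.5625] = 1×6.3125 in, A_gv = 1.9727, A_nv = 1×(6.3125 − 2.5×0.875)×0.3125 = 1.2891 in²; tension to near edge: (1.4375 − 0.5×0.875)×0.3125 = 0.3125 in². R_n = min(0.6×70×1.2891, 0.6×50×1.9727) + 1.0×70×0.3125 = min(54.142, 59.181) + 21.875 = 76.017 kips. φR_n = 0.75 × 76.017 = 57.0 kips.
Governing: min(83.5, 74.4, 57.0) = 57.0 kips → block shear.

57.0 kips (block shear governs)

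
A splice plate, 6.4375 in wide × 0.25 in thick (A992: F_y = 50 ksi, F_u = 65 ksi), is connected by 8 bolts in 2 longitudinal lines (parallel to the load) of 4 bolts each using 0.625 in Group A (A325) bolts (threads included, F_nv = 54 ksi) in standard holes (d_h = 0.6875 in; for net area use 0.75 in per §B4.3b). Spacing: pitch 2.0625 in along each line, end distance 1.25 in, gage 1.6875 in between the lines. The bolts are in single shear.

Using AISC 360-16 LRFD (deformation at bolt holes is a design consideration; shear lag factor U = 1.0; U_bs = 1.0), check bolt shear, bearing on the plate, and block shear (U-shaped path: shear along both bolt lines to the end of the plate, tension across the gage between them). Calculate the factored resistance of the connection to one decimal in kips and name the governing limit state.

81.8 kips (block shear governs)

Bolt shear: A_b = π(0.625)²/4 = 0.3068 in². φR_n = 0.75 × 54 × 0.3068 × 8 × 1 = 99.4 kips.
Bearing (0.25 in plate, F_u = 65 ksi): end bolts L_c = 1.25 − 0.6875/2 = 0.90625, R_n = min(1.2×0.90625×0.25×65, 2.4×0.625×0.25×65) = 17.672 kips/bolt; interior L_c = 2.0625 − 0.6875 = 1.375, R_n = 24.375 kips/bolt. φR_n = 0.75 × (2×17.672 + 6×24.375) = 136.2 kips.
Block shear: shear path 2×[1.25+3×2.0625] = 2×7.4375 in, A_gv = 3.7188, A_nv = 2×(7.4375 − 3.5×0.75)×0.25 = 2.4063 in²; tension across gage: (1.6875 − 1×0.75)×0.25 = 0.23438 in². R_n = min(0.6×65×2.4063, 0.6×50×3.7188) + 1.0×65×0.23438 = min(93.846, 111.56) + 15.235 = 109.08 kips. φR_n = 0.75 × 109.08 = 81.8 kips.
Governing: min(99.4, 136.2, 81.8) = 81.8 kips → block shear.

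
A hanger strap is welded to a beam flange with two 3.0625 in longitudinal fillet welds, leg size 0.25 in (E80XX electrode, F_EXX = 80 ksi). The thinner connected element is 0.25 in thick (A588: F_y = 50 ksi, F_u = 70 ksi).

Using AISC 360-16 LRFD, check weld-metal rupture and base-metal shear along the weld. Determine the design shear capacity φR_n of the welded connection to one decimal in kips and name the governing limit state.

39.0 kips (weld metal governs)

Weld metal: throat = 0.707×0.25 = 0.17675 in, L = 2×3.0625 = 6.125 in. φR_n = 0.75 × 0.6 × 80 × 0.17675 × 6.125 = 39.0 kips.
Base metal shear (0.25 in plate): yield φR_n = 1.0×0.6×50×0.25×6.125 = 45.9 kips; rupture φR_n = 0.75×0.6×70×0.25×6.125 = 48.2 kips; take 45.9 kips (yield).
Governing: min(39.0, 45.9) = 39.0 kips → weld metal.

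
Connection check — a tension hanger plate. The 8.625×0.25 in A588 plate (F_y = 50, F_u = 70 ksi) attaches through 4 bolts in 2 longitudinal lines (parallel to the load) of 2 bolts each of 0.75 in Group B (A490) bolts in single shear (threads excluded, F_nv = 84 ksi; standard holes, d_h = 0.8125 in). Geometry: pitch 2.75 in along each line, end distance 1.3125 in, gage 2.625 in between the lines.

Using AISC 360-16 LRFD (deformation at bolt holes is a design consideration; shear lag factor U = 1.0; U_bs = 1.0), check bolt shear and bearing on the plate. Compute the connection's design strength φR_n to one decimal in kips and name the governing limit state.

75.8 kips (bearing governs)

Bolt shear: A_b = π(0.75)²/4 = 0.44179 in². φR_n = 0.75 × 84 × 0.44179 × 4 × 1 = 111.3 kips.
Bearing (0.25 in plate, F_u = 70 ksi): end bolts L_c = 1.3125 − 0.8125/2 = 0.90625, R_n = min(1.2×0.90625×0.25×70, 2.4×0.75×0.25×70) = 19.031 kips/bolt; interior L_c = 2.75 − 0.8125 = 1.9375, R_n = 31.5 kips/bolt. φR_n = 0.75 × (2×19.031 + 2×31.5) = 75.8 kips.
Governing: min(111.3, 75.8) = 75.8 kips → bearing.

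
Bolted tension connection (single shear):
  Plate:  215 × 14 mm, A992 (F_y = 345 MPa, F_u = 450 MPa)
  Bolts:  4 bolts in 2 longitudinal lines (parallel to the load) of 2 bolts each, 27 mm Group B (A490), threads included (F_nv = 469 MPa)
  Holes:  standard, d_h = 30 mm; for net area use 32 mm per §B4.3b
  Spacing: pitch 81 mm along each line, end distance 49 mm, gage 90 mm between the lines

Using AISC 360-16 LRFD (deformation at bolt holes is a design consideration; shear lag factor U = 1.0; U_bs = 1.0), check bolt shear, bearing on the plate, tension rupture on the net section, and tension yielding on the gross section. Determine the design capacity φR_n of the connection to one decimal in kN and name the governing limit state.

713.5 kN (net-section rupture governs)

Bolt shear: A_b = π(27)²/4 = 572.56 mm². φR_n = 0.75 × 469 × 572.56 × 4 × 1 = 805.6 kN.
Bearing (14 mm plate, F_u = 450 MPa): end bolts L_c = 49 − 30/2 = 34, R_n = min(1.2×34×14×450, 2.4×27×14×450) = 257.04 kN/bolt; interior L_c = 81 − 30 = 51, R_n = 385.56 kN/bolt. φR_n = 0.75 × (2×257.04 + 2×385.56) = 963.9 kN.
Tension rupture (net): A_n = (215 − 2×32)×14 = 2114 mm² (U = 1.0, A_e = A_n). φR_n = 0.75 × 450 × 2114 = 713.5 kN.
Tension yield (gross): A_g = 215×14 = 3010 mm². φR_n = 0.90 × 345 × 3010 = 934.6 kN.
Governing: min(805.6, 963.9, 713.5, 934.6) = 713.5 kN → net-section rupture.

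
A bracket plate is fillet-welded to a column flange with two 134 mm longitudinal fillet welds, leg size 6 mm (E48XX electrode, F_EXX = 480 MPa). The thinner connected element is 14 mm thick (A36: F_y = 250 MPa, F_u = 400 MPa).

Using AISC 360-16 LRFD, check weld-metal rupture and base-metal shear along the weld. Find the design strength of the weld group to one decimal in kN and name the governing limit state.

245.6 kN (weld metal governs)

Weld metal: throat = 0.707×6 = 4.242 mm, L = 2×134 = 268 mm. φR_n = 0.75 × 0.6 × 480 × 4.242 × 268 = 245.6 kN.
Base metal shear (14 mm plate): yield φR_n = 1.0×0.6×250×14×268 = 562.8 kN; rupture φR_n = 0.75×0.6×400×14×268 = 675.4 kN; take 562.8 kN (yield).
Governing: min(245.6, 562.8) = 245.6 kN → weld metal.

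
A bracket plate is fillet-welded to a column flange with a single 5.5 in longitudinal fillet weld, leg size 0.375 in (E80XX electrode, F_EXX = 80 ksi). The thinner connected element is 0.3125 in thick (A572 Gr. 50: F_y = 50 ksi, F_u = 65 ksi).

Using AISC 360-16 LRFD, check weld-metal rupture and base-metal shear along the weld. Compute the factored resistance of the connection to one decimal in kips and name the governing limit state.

50.3 kips (base-metal shear governs)

Weld metal: throat = 0.707×0.375 = 0.26513 in, L = 5.5 in. φR_n = 0.75 × 0.6 × 80 × 0.26513 × 5.5 = 52.5 kips.
Base metal shear (0.3125 in plate): yield φR_n = 1.0×0.6×50×0.3125×5.5 = 51.6 kips; rupture φR_n = 0.75×0.6×65×0.3125×5.5 = 50.3 kips; take 50.3 kips (rupture).
Governing: min(52.5, 50.3) = 50.3 kips → base-metal shear.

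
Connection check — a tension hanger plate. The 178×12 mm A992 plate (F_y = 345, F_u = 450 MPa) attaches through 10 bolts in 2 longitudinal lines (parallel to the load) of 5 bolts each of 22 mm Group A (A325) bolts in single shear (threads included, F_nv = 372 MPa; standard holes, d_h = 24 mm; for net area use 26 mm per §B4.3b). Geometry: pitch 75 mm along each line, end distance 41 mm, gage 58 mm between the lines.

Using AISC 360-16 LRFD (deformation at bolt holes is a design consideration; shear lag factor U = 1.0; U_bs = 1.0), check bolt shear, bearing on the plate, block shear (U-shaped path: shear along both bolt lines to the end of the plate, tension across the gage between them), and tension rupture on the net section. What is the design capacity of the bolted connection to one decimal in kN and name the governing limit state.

Bolt shear: A_b = π(22)²/4 = 380.13 mm². φR_n = 0.75 × 372 × 380.13 × 10 × 1 = 1060.6 kN.
Bearing (12 mm plate, F_u = 450 MPa): end bolts L_c = 41 − 24/2 = 29, R_n = min(1.2×29×12×450, 2.4×22×12×450) = 187.92 kN/bolt; interior L_c = 75 − 24 = 51, R_n = 285.12 kN/bolt. φR_n = 0.75 × (2×187.92 + 8×285.12) = 1992.6 kN.
Block shear: shear path 2×[41+4×75] = 2×341 mm, A_gv = 8184, A_nv = 2×(341 − 4.5×26)×12 = 5376 mm²; tension across gage: (58 − 1×26)×12 = 384 mm². R_n = min(0.6×450×5376, 0.6×345×8184) + 1.0×450×384 = min(1451.5, 1694.1) + 172.8 = 1624.3 kN. φR_n = 0.75 × 1624.3 = 1218.2 kN.
Tension rupture (net): A_n = (178 − 2×26)×12 = 1512 mm² (U = 1.0, A_e = A_n). φR_n = 0.75 × 450 × 1512 = 510.3 kN.
Governing: min(1060.6, 1992.6, 1218.2, 510.3) = 510.3 kN → net-section rupture.

510.3 kN (net-section rupture governs)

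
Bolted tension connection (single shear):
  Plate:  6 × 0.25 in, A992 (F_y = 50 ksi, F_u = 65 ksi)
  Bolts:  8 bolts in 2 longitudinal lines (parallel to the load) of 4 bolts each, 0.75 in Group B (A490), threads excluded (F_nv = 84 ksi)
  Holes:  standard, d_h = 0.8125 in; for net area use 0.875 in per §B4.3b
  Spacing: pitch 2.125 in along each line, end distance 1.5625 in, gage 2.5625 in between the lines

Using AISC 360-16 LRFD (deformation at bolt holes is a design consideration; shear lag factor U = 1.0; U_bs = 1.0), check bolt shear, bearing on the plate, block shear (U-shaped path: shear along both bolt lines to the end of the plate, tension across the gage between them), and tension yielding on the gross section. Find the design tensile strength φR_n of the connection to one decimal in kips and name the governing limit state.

Bolt shear: A_b = π(0.75)²/4 = 0.44179 in². φR_n = 0.75 × 84 × 0.44179 × 8 × 1 = 222.7 kips.
Bearing (0.25 in plate, F_u = 65 ksi): end bolts L_c = 1.5625 − 0.8125/2 = 1.15625, R_n = min(1.2×1.15625×0.25×65, 2.4×0.75×0.25×65) = 22.547 kips/bolt; interior L_c = 2.125 − 0.8125 = 1.3125, R_n = 25.594 kips/bolt. φR_n = 0.75 × (2×22.547 + 6×25.594) = 149.0 kips.
Block shear: shear path 2×[1.5625+3×2.125] = 2×7.9375 in, A_gv = 3.9688, A_nv = 2×(7.9375 − 3.5×0.875)×0.25 = 2.4375 in²; tension across gage: (2.5625 − 1×0.875)×0.25 = 0.42188 in². R_n = min(0.6×65×2.4375, 0.6×50×3.9688) + 1.0×65×0.42188 = min(95.063, 119.06) + 27.422 = 122.49 kips. φR_n = 0.75 × 122.49 = 91.9 kips.
Tension yield (gross): A_g = 6×0.25 = 1.5 in². φR_n = 0.90 × 50 × 1.5 = 67.5 kips.
Governing: min(222.7, 149.0, 91.9, 67.5) = 67.5 kips → gross-section yield.

67.5 kips (gross-section yield governs)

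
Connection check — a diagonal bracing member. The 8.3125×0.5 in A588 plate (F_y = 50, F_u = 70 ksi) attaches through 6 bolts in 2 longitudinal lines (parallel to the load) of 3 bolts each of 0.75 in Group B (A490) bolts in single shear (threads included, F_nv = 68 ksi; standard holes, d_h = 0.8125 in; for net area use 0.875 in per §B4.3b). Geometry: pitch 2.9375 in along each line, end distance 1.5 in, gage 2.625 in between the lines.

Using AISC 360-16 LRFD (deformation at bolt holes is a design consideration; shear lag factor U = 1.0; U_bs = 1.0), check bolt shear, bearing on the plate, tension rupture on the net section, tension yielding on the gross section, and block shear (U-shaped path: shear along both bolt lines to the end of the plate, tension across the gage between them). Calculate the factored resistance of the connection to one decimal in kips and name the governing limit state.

135.2 kips (bolt shear governs)

Bolt shear: A_b = π(0.75)²/4 = 0.44179 in². φR_n = 0.75 × 68 × 0.44179 × 6 × 1 = 135.2 kips.
Bearing (0.5 in plate, F_u = 70 ksi): end bolts L_c = 1.5 − 0.8125/2 = 1.09375, R_n = min(1.2×1.09375×0.5×70, 2.4×0.75×0.5×70) = 45.938 kips/bolt; interior L_c = 2.9375 − 0.8125 = 2.125, R_n = 63 kips/bolt. φR_n = 0.75 × (2×45.938 + 4×63) = 257.9 kips.
Tension rupture (net): A_n = (8.3125 − 2×0.875)×0.5 = 3.2813 in² (U = 1.0, A_e = A_n). φR_n = 0.75 × 70 × 3.2813 = 172.3 kips.
Tension yield (gross): A_g = 8.3125×0.5 = 4.1563 in². φR_n = 0.90 × 50 × 4.1563 = 187.0 kips.
Block shear: shear path 2×[1.5+2×2.9375] = 2×7.375 in, A_gv = 7.375, A_nv = 2×(7.375 − 2.5×0.875)×0.5 = 5.1875 in²; tension across gage: (2.625 − 1×0.875)×0.5 = 0.875 in². R_n = min(0.6×70×5.1875, 0.6×50×7.375) + 1.0×70×0.875 = min(217.88, 221.25) + 61.25 = 279.13 kips. φR_n = 0.75 × 279.13 = 209.3 kips.
Governing: min(135.2, 257.9, 172.3, 187.0, 209.3) = 135.2 kips → bolt shear.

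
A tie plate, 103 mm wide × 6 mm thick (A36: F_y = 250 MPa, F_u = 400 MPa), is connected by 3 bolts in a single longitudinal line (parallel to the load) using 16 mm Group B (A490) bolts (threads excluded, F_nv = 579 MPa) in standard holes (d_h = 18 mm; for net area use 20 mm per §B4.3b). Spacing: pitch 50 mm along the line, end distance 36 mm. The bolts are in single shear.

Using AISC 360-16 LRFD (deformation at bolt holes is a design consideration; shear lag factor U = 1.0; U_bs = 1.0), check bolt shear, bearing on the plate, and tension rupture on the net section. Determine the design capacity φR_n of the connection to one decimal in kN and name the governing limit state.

149.4 kN (net-section rupture governs)

Bolt shear: A_b = π(16)²/4 = 201.06 mm². φR_n = 0.75 × 579 × 201.06 × 3 × 1 = 261.9 kN.
Bearing (6 mm plate, F_u = 400 MPa): end bolts L_c = 36 − 18/2 = 27, R_n = min(1.2×27×6×400, 2.4×16×6×400) = 77.76 kN/bolt; interior L_c = 50 − 18 = 32, R_n = 92.16 kN/bolt. φR_n = 0.75 × (1×77.76 + 2×92.16) = 196.6 kN.
Tension rupture (net): A_n = (103 − 1×20)×6 = 498 mm² (U = 1.0, A_e = A_n). φR_n = 0.75 × 400 × 498 = 149.4 kN.
Governing: min(261.9, 196.6, 149.4) = 149.4 kN → net-section rupture.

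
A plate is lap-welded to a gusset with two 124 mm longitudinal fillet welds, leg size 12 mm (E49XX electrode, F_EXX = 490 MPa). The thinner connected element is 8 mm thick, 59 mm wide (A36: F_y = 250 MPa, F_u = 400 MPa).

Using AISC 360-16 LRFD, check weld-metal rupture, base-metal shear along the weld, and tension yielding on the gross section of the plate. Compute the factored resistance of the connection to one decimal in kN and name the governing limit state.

Weld metal: throat = 0.707×12 = 8.484 mm, L = 2×124 = 248 mm. φR_n = 0.75 × 0.6 × 490 × 8.484 × 248 = 463.9 kN.
Base metal shear (8 mm plate): yield φR_n = 1.0×0.6×250×8×248 = 297.6 kN; rupture φR_n = 0.75×0.6×400×8×248 = 357.1 kN; take 297.6 kN (yield).
Tension yield (gross): A_g = 59×8 = 472 mm². φR_n = 0.90 × 250 × 472 = 106.2 kN.
Governing: min(463.9, 297.6, 106.2) = 106.2 kN → gross-section yield.

106.2 kN (gross-section yield governs)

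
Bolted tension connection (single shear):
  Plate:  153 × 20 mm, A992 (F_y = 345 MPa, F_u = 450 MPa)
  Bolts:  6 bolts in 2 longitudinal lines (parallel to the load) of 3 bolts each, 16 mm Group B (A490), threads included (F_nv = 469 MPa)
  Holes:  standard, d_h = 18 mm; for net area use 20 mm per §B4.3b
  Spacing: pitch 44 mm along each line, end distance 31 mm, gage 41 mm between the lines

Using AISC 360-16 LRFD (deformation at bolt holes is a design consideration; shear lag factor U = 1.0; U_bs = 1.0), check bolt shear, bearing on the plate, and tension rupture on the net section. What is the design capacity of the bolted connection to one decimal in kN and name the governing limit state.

Bolt shear: A_b = π(16)²/4 = 201.06 mm². φR_n = 0.75 × 469 × 201.06 × 6 × 1 = 424.3 kN.
Bearing (20 mm plate, F_u = 450 MPa): end bolts L_c = 31 − 18/2 = 22, R_n = min(1.2×22×20×450, 2.4×16×20×450) = 237.6 kN/bolt; interior L_c = 44 − 18 = 26, R_n = 280.8 kN/bolt. φR_n = 0.75 × (2×237.6 + 4×280.8) = 1198.8 kN.
Tension rupture (net): A_n = (153 − 2×20)×20 = 2260 mm² (U = 1.0, A_e = A_n). φR_n = 0.75 × 450 × 2260 = 762.8 kN.
Governing: min(424.3, 1198.8, 762.8) = 424.3 kN → bolt shear.

424.3 kN (bolt shear governs)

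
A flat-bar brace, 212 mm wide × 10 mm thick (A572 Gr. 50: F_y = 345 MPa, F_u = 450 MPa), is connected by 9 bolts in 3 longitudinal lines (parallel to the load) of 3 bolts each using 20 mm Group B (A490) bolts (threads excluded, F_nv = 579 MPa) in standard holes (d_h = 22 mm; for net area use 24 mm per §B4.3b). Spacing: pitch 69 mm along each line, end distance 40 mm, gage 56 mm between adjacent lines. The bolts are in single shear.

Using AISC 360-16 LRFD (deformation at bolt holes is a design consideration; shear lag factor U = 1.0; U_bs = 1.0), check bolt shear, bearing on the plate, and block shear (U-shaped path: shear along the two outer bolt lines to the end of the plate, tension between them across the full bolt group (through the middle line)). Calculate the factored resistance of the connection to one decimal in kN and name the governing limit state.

Bolt shear: A_b = π(20)²/4 = 314.16 mm². φR_n = 0.75 × 579 × 314.16 × 9 × 1 = 1227.8 kN.
Bearing (10 mm plate, F_u = 450 MPa): end bolts L_c = 40 − 22/2 = 29, R_n = min(1.2×29×10×450, 2.4×20×10×450) = 156.6 kN/bolt; interior L_c = 69 − 22 = 47, R_n = 216 kN/bolt. φR_n = 0.75 × (3×156.6 + 6×216) = 1324.4 kN.
Block shear: shear path 2×[40+2×69] = 2×178 mm, A_gv = 3560, A_nv = 2×(178 − 2.5×24)×10 = 2360 mm²; tension across gage: (112 − 2×24)×10 = 640 mm². R_n = min(0.6×450×2360, 0.6×345×3560) + 1.0×450×640 = min(637.2, 736.92) + 288 = 925.2 kN. φR_n = 0.75 × 925.2 = 693.9 kN.
Governing: min(1227.8, 1324.4, 693.9) = 693.9 kN → block shear.

693.9 kN (block shear governs)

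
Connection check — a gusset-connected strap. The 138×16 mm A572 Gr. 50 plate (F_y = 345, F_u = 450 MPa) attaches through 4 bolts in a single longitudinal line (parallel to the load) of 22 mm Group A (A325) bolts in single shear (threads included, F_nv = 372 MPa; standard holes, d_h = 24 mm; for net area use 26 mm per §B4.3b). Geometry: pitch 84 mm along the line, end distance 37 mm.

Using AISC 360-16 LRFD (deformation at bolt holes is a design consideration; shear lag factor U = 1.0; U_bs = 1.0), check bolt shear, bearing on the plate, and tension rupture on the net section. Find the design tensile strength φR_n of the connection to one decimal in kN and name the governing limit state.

424.2 kN (bolt shear governs)

Bolt shear: A_b = π(22)²/4 = 380.13 mm². φR_n = 0.75 × 372 × 380.13 × 4 × 1 = 424.2 kN.
Bearing (16 mm plate, F_u = 450 MPa): end bolts L_c = 37 − 24/2 = 25, R_n = min(1.2×25×16×450, 2.4×22×16×450) = 216 kN/bolt; interior L_c = 84 − 24 = 60, R_n = 380.16 kN/bolt. φR_n = 0.75 × (1×216 + 3×380.16) = 1017.4 kN.
Tension rupture (net): A_n = (138 − 1×26)×16 = 1792 mm² (U = 1.0, A_e = A_n). φR_n = 0.75 × 450 × 1792 = 604.8 kN.
Governing: min(424.2, 1017.4, 604.8) = 424.2 kN → bolt shear.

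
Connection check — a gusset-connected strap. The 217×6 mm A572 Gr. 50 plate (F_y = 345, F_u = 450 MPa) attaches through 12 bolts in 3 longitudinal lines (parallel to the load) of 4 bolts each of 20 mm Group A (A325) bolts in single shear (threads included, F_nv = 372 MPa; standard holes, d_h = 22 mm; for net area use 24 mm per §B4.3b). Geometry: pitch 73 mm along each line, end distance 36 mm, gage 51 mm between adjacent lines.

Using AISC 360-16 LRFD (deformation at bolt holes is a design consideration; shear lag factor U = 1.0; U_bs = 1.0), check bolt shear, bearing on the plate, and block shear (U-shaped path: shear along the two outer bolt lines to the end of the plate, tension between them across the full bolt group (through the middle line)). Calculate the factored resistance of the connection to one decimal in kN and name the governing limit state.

Bolt shear: A_b = π(20)²/4 = 314.16 mm². φR_n = 0.75 × 372 × 314.16 × 12 × 1 = 1051.8 kN.
Bearing (6 mm plate, F_u = 450 MPa): end bolts L_c = 36 − 22/2 = 25, R_n = min(1.2×25×6×450, 2.4×20×6×450) = 81 kN/bolt; interior L_c = 73 − 22 = 51, R_n = 129.6 kN/bolt. φR_n = 0.75 × (3×81 + 9×129.6) = 1057.1 kN.
Block shear: shear path 2×[36+3×73] = 2×255 mm, A_gv = 3060, A_nv = 2×(255 − 3.5×24)×6 = 2052 mm²; tension across gage: (102 − 2×24)×6 = 324 mm². R_n = min(0.6×450×2052, 0.6×345×3060) + 1.0×450×324 = min(554.04, 633.42) + 145.8 = 699.84 kN. φR_n = 0.75 × 699.84 = 524.9 kN.
Governing: min(1051.8, 1057.1, 524.9) = 524.9 kN → block shear.

524.9 kN (block shear governs)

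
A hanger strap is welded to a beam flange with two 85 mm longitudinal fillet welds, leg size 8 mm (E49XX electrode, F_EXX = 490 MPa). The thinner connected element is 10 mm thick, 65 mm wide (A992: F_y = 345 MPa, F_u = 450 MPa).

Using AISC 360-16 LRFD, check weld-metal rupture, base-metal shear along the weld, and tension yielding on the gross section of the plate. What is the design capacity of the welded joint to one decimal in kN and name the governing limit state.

Weld metal: throat = 0.707×8 = 5.656 mm, L = 2×85 = 170 mm. φR_n = 0.75 × 0.6 × 490 × 5.656 × 170 = 212.0 kN.
Base metal shear (10 mm plate): yield φR_n = 1.0×0.6×345×10×170 = 351.9 kN; rupture φR_n = 0.75×0.6×450×10×170 = 344.3 kN; take 344.3 kN (rupture).
Tension yield (gross): A_g = 65×10 = 650 mm². φR_n = 0.90 × 345 × 650 = 201.8 kN.
Governing: min(212.0, 344.3, 201.8) = 201.8 kN → gross-section yield.

201.8 kN (gross-section yield governs)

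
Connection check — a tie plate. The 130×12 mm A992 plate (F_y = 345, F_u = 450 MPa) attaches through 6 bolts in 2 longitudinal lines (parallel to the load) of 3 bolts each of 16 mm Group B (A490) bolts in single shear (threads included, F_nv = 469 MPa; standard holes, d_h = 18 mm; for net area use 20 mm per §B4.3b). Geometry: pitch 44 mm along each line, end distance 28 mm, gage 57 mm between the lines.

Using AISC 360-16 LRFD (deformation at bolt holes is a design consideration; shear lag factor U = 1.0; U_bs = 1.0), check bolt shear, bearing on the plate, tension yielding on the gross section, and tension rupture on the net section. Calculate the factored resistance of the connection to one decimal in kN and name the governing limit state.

364.5 kN (net-section rupture governs)

Bolt shear: A_b = π(16)²/4 = 201.06 mm². φR_n = 0.75 × 469 × 201.06 × 6 × 1 = 424.3 kN.
Bearing (12 mm plate, F_u = 450 MPa): end bolts L_c = 28 − 18/2 = 19, R_n = min(1.2×19×12×450, 2.4×16×12×450) = 123.12 kN/bolt; interior L_c = 44 − 18 = 26, R_n = 168.48 kN/bolt. φR_n = 0.75 × (2×123.12 + 4×168.48) = 690.1 kN.
Tension yield (gross): A_g = 130×12 = 1560 mm². φR_n = 0.90 × 345 × 1560 = 484.4 kN.
Tension rupture (net): A_n = (130 − 2×20)×12 = 1080 mm² (U = 1.0, A_e = A_n). φR_n = 0.75 × 450 × 1080 = 364.5 kN.
Governing: min(424.3, 690.1, 484.4, 364.5) = 364.5 kN → net-section rupture.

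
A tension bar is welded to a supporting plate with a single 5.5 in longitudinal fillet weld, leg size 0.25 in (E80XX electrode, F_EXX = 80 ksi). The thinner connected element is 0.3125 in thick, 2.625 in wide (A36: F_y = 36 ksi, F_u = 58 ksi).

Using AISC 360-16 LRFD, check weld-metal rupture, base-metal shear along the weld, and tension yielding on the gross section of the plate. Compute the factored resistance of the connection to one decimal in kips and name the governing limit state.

26.6 kips (gross-section yield governs)

Weld metal: throat = 0.707×0.25 = 0.17675 in, L = 5.5 in. φR_n = 0.75 × 0.6 × 80 × 0.17675 × 5.5 = 35.0 kips.
Base metal shear (0.3125 in plate): yield φR_n = 1.0×0.6×36×0.3125×5.5 = 37.1 kips; rupture φR_n = 0.75×0.6×58×0.3125×5.5 = 44.9 kips; take 37.1 kips (yield).
Tension yield (gross): A_g = 2.625×0.3125 = 0.82031 in². φR_n = 0.90 × 36 × 0.82031 = 26.6 kips.
Governing: min(35.0, 37.1, 26.6) = 26.6 kips → gross-section yield.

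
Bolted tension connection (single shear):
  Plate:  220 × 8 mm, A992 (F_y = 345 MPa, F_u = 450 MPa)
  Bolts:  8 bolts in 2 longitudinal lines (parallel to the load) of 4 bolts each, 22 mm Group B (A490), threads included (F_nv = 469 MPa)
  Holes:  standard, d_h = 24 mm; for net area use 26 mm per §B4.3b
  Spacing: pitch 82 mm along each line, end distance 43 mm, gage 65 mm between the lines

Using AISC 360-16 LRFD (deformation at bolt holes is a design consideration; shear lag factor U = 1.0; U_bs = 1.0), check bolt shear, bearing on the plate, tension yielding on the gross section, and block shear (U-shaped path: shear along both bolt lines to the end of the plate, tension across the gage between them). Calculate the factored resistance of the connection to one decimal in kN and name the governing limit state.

Bolt shear: A_b = π(22)²/4 = 380.13 mm². φR_n = 0.75 × 469 × 380.13 × 8 × 1 = 1069.7 kN.
Bearing (8 mm plate, F_u = 450 MPa): end bolts L_c = 43 − 24/2 = 31, R_n = min(1.2×31×8×450, 2.4×22×8×450) = 133.92 kN/bolt; interior L_c = 82 − 24 = 58, R_n = 190.08 kN/bolt. φR_n = 0.75 × (2×133.92 + 6×190.08) = 1056.2 kN.
Tension yield (gross): A_g = 220×8 = 1760 mm². φR_n = 0.90 × 345 × 1760 = 546.5 kN.
Block shear: shear path 2×[43+3×82] = 2×289 mm, A_gv = 4624, A_nv = 2×(289 − 3.5×26)×8 = 3168 mm²; tension across gage: (65 − 1×26)×8 = 312 mm². R_n = min(0.6×450×3168, 0.6×345×4624) + 1.0×450×312 = min(855.36, 957.17) + 140.4 = 995.76 kN. φR_n = 0.75 × 995.76 = 746.8 kN.
Governing: min(1069.7, 1056.2, 546.5, 746.8) = 546.5 kN → gross-section yield.

546.5 kN (gross-section yield governs)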